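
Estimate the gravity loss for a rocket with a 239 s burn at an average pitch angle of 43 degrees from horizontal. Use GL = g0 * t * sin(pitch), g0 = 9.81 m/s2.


GL = 9.81 * 239 * sin(43 deg) = 1599 m/s

1599 m/s


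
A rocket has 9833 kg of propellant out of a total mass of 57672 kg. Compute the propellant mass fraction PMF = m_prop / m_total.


PMF = 9833 / 57672 = 0.17

0.17


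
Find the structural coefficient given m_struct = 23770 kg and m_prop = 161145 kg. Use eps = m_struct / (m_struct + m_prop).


eps = 23770 / (23770 + 161145) = 0.1285

0.1285


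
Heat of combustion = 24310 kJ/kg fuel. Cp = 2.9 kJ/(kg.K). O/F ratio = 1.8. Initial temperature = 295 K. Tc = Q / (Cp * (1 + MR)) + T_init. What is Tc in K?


Tc = 24310 / (2.9 * (1 + 1.8)) + 295 = 3289 K

3289 K


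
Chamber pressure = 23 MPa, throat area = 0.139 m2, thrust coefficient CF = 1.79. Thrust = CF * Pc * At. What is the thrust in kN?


F = 1.79 * 23e6 * 0.139 = 5.7226e+06 N = 5722.6 kN

5722.6 kN


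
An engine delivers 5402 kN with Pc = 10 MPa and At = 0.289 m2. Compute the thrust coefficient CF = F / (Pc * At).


CF = 5402000 / (10e6 * 0.289) = 1.87

1.87


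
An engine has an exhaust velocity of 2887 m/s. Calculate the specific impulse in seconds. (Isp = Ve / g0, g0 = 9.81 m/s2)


Isp = Ve / g0 = 2887 / 9.81 = 294.3 s

294.3 s


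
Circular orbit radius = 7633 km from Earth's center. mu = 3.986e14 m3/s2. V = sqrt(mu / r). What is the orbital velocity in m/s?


V = sqrt(3.986e14 / 7633000) = 7226 m/s

7226 m/s


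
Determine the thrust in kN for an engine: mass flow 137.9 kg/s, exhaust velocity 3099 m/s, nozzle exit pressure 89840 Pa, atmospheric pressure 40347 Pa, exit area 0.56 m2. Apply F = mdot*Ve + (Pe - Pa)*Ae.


F = 137.9 * 3099 + (89840 - 40347) * 0.56 = 455068.0 N = 455.1 kN

455.1 kN


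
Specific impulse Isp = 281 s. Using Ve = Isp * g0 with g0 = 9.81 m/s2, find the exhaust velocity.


Ve = Isp * g0 = 281 * 9.81 = 2756.6 m/s

2756.6 m/s


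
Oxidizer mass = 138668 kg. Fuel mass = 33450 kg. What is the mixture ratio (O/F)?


MR = 138668 / 33450 = 4.15

4.15


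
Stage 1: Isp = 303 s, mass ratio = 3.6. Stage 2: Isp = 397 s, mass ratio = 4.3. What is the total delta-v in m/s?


dV1 = 303 * 9.81 * ln(3.6) = 3807.5 m/s
dV2 = 397 * 9.81 * ln(4.3) = 5680.7 m/s
Total dV = 3807.5 + 5680.7 = 9488.2 m/s ~ 9488 m/s

9488 m/s


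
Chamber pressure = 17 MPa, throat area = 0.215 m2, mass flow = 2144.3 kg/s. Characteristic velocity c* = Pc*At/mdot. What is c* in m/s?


c* = 17e6 * 0.215 / 2144.3 = 1705 m/s

1705 m/s


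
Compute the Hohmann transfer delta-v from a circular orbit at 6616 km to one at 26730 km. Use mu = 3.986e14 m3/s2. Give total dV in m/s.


V1 = sqrt(mu/r1) = 7761.95 m/s
dV1 = V1*(sqrt(2*r2/(r1+r2)) - 1) = 2066.01 m/s
V2 = sqrt(mu/r2) = 3861.62 m/s
dV2 = V2*(1 - sqrt(2*r1/(r1+r2))) = 1429.08 m/s
Total dV = 3495 m/s

3495 m/s


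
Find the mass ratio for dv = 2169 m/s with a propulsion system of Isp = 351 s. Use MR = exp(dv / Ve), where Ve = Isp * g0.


Ve = 351 * 9.81 = 3443.31 m/s
MR = exp(2169 / 3443.31) = 1.877

1.877


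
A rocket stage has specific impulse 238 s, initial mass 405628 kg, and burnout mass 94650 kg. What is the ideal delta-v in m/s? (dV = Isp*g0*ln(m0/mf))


Ve = 238 * 9.81 = 2334.78 m/s
dV = 2334.78 * ln(405628/94650) = 3398 m/s

3398 m/s


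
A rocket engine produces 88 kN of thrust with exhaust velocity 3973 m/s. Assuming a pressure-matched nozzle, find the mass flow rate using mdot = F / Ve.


mdot = F / Ve = 88000 / 3973 = 22.1 kg/s

22.1 kg/s


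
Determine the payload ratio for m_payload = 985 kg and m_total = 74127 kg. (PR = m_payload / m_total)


PR = 985 / 74127 = 0.0133

0.0133


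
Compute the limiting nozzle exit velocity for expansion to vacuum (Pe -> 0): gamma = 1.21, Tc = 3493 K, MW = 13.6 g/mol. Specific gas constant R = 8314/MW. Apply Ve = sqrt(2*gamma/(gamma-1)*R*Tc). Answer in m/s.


R = 8314 / 13.6 = 611.32 J/(kg.K)
Ve = sqrt(2 * 1.21 / (1.21 - 1) * 611.32 * 3493) = 4961 m/s

4961 m/s


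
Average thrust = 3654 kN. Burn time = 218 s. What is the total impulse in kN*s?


It = 3654 * 218 = 796572 kN*s

796572 kN*s


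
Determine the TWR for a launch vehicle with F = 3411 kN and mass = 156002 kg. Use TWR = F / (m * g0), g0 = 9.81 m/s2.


TWR = 3411000 / (156002 * 9.81) = 2.23

2.23


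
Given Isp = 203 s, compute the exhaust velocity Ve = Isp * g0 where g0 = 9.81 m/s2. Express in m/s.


Ve = Isp * g0 = 203 * 9.81 = 1991.4 m/s

1991.4 m/s


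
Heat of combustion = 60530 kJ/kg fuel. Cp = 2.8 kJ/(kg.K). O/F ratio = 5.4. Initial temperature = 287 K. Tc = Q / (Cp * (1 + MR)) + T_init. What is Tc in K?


Tc = 60530 / (2.8 * (1 + 5.4)) + 287 = 3665 K

3665 K


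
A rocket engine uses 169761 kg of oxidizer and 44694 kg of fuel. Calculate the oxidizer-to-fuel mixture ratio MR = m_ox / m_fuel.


MR = 169761 / 44694 = 3.8

3.8


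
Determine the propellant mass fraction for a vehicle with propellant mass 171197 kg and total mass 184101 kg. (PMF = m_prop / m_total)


PMF = 171197 / 184101 = 0.93

0.93


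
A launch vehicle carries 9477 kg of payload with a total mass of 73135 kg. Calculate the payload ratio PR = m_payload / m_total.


PR = 9477 / 73135 = 0.1296

0.1296


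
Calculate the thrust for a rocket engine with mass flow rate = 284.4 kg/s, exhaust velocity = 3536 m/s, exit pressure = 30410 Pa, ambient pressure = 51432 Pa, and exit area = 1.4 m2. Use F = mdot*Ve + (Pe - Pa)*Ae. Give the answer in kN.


F = 284.4 * 3536 + (30410 - 51432) * 1.4 = 976208.0 N = 976.2 kN

976.2 kN


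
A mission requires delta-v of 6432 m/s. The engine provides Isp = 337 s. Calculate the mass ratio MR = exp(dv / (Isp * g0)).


Ve = 337 * 9.81 = 3305.97 m/s
MR = exp(6432 / 3305.97) = 6.998

6.998


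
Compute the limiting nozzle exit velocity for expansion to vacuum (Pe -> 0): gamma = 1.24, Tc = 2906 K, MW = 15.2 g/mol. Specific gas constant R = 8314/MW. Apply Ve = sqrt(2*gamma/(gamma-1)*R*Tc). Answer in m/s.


R = 8314 / 15.2 = 546.97 J/(kg.K)
Ve = sqrt(2 * 1.24 / (1.24 - 1) * 546.97 * 2906) = 4053 m/s

4053 m/s


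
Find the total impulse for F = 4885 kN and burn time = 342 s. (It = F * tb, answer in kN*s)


It = 4885 * 342 = 1670670 kN*s

1670670 kN*s


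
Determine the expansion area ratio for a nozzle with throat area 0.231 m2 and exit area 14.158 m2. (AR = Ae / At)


AR = 14.158 / 0.231 = 61.3

61.3


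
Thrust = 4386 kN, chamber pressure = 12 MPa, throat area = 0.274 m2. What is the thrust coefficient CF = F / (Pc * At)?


CF = 4386000 / (12e6 * 0.274) = 1.33

1.33


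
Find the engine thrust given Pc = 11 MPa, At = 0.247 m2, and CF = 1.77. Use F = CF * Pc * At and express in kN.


F = 1.77 * 11e6 * 0.247 = 4.8091e+06 N = 4809.1 kN

4809.1 kN


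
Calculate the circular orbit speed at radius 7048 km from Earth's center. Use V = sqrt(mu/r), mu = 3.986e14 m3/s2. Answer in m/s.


V = sqrt(3.986e14 / 7048000) = 7520 m/s

7520 m/s


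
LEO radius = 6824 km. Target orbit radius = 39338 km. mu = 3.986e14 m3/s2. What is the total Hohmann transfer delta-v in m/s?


V1 = sqrt(mu/r1) = 7642.74 m/s
dV1 = V1*(sqrt(2*r2/(r1+r2)) - 1) = 2334.9 m/s
V2 = sqrt(mu/r2) = 3183.19 m/s
dV2 = V2*(1 - sqrt(2*r1/(r1+r2))) = 1452.36 m/s
Total dV = 3787 m/s

3787 m/s


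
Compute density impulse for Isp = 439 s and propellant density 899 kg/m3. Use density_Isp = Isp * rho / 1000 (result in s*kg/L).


rho*Isp = 439 * 899 / 1000 = 395 s*kg/L

395 s*kg/L


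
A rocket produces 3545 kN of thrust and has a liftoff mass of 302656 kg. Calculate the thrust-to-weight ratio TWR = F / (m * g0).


TWR = 3545000 / (302656 * 9.81) = 1.19

1.19


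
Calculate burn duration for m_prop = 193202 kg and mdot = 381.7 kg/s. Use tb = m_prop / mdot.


tb = 193202 / 381.7 = 506.2 s

506.2 s


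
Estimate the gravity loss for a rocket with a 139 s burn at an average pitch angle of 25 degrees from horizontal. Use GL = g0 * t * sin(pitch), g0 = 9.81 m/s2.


GL = 9.81 * 139 * sin(25 deg) = 576 m/s

576 m/s


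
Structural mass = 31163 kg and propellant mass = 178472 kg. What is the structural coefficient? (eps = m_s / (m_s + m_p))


eps = 31163 / (31163 + 178472) = 0.1487

0.1487


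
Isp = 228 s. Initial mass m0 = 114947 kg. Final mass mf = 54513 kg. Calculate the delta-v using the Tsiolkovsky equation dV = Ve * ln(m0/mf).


Ve = 228 * 9.81 = 2236.68 m/s
dV = 2236.68 * ln(114947/54513) = 1669 m/s

1669 m/s


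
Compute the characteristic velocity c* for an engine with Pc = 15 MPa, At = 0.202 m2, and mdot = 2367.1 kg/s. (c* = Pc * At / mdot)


c* = 15e6 * 0.202 / 2367.1 = 1280 m/s

1280 m/s


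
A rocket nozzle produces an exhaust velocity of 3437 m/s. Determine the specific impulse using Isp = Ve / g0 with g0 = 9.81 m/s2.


Isp = Ve / g0 = 3437 / 9.81 = 350.4 s

350.4 s


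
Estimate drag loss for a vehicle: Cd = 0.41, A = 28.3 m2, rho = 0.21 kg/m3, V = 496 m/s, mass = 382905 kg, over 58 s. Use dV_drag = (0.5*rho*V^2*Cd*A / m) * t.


D = 0.5 * 0.21 * 496^2 * 0.41 * 28.3 = 299724.98 N
a = 299724.98 / 382905 = 0.7828 m/s2
dV = 0.7828 * 58 = 45.4 m/s

45.4 m/s


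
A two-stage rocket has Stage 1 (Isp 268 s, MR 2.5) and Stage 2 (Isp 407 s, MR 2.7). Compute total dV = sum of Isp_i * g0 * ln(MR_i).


dV1 = 268 * 9.81 * ln(2.5) = 2409.0 m/s
dV2 = 407 * 9.81 * ln(2.7) = 3965.7 m/s
Total dV = 2409.0 + 3965.7 = 6374.7 m/s ~ 6375 m/s

6375 m/s


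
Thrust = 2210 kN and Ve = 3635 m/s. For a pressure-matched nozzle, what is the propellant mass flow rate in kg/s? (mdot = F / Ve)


mdot = F / Ve = 2210000 / 3635 = 608.0 kg/s

608.0 kg/s


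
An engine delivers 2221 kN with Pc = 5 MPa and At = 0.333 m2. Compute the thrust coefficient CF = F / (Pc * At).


CF = 2221000 / (5e6 * 0.333) = 1.33

1.33


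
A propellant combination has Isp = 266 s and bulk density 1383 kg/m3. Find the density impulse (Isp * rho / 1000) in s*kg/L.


rho*Isp = 266 * 1383 / 1000 = 368 s*kg/L

368 s*kg/L


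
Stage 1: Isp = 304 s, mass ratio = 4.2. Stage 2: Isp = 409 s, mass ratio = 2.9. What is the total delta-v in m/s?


dV1 = 304 * 9.81 * ln(4.2) = 4279.8 m/s
dV2 = 409 * 9.81 * ln(2.9) = 4271.9 m/s
Total dV = 4279.8 + 4271.9 = 8551.7 m/s ~ 8552 m/s

8552 m/s


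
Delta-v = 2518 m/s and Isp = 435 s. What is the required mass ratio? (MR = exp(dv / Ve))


Ve = 435 * 9.81 = 4267.35 m/s
MR = exp(2518 / 4267.35) = 1.804

1.804


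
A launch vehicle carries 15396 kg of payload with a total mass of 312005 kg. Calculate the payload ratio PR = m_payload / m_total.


PR = 15396 / 312005 = 0.0493

0.0493


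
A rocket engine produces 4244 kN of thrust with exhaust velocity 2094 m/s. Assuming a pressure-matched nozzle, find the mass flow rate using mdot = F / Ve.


mdot = F / Ve = 4244000 / 2094 = 2026.7 kg/s

2026.7 kg/s


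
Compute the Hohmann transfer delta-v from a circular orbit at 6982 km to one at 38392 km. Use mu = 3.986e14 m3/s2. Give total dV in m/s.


V1 = sqrt(mu/r1) = 7555.77 m/s
dV1 = V1*(sqrt(2*r2/(r1+r2)) - 1) = 2273.26 m/s
V2 = sqrt(mu/r2) = 3222.17 m/s
dV2 = V2*(1 - sqrt(2*r1/(r1+r2))) = 1434.65 m/s
Total dV = 3708 m/s

3708 m/s


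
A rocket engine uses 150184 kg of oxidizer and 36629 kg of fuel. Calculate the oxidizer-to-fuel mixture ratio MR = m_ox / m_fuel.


MR = 150184 / 36629 = 4.1

4.1


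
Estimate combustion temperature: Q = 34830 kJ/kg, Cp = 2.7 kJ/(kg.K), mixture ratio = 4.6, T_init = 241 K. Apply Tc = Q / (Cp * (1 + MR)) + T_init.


Tc = 34830 / (2.7 * (1 + 4.6)) + 241 = 2545 K

2545 K


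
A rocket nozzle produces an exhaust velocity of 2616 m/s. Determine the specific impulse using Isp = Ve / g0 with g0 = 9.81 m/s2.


Isp = Ve / g0 = 2616 / 9.81 = 266.7 s

266.7 s


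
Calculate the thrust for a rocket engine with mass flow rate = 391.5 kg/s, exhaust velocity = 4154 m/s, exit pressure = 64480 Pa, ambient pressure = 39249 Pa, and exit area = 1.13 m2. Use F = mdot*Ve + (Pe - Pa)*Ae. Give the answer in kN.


F = 391.5 * 4154 + (64480 - 39249) * 1.13 = 1.6548e+06 N = 1654.8 kN

1654.8 kN


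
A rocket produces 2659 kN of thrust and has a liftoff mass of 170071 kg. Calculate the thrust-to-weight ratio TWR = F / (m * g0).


TWR = 2659000 / (170071 * 9.81) = 1.59

1.59


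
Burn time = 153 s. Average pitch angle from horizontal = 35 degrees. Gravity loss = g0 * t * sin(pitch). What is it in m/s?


GL = 9.81 * 153 * sin(35 deg) = 861 m/s

861 m/s


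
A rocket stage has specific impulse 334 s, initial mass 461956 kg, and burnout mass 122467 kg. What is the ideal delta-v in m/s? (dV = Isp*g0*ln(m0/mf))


Ve = 334 * 9.81 = 3276.54 m/s
dV = 3276.54 * ln(461956/122467) = 4350 m/s

4350 m/s


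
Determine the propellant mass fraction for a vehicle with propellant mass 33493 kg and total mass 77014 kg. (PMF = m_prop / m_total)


PMF = 33493 / 77014 = 0.435

0.435


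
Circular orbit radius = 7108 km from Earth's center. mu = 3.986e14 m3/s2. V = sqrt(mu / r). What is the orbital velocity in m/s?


V = sqrt(3.986e14 / 7108000) = 7489 m/s

7489 m/s


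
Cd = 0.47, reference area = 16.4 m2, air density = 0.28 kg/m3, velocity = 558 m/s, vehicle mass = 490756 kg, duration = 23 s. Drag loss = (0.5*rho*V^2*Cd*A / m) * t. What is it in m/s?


D = 0.5 * 0.28 * 558^2 * 0.47 * 16.4 = 335999.12 N
a = 335999.12 / 490756 = 0.6847 m/s2
dV = 0.6847 * 23 = 15.7 m/s

15.7 m/s


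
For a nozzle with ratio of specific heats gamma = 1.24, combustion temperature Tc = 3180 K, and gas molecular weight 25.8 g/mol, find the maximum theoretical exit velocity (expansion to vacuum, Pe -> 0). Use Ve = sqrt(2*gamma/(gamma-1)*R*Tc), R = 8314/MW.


R = 8314 / 25.8 = 322.25 J/(kg.K)
Ve = sqrt(2 * 1.24 / (1.24 - 1) * 322.25 * 3180) = 3254 m/s

3254 m/s


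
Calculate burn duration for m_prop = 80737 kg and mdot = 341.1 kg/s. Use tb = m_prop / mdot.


tb = 80737 / 341.1 = 236.7 s

236.7 s


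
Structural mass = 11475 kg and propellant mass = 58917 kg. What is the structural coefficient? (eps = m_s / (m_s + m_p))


eps = 11475 / (11475 + 58917) = 0.163

0.163


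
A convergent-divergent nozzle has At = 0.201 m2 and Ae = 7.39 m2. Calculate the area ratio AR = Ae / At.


AR = 7.39 / 0.201 = 36.8

36.8


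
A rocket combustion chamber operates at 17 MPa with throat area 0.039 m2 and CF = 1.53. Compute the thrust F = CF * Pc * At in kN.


F = 1.53 * 17e6 * 0.039 = 1.0144e+06 N = 1014.4 kN

1014.4 kN


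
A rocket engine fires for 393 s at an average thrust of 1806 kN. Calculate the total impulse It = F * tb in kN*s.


It = 1806 * 393 = 709758 kN*s

709758 kN*s


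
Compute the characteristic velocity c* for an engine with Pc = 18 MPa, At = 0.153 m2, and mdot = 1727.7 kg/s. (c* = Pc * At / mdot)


c* = 18e6 * 0.153 / 1727.7 = 1594 m/s

1594 m/s


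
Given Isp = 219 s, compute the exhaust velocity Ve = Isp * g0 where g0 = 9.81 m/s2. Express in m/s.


Ve = Isp * g0 = 219 * 9.81 = 2148.4 m/s

2148.4 m/s


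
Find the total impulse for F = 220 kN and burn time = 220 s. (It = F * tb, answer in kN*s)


It = 220 * 220 = 48400 kN*s

48400 kN*s


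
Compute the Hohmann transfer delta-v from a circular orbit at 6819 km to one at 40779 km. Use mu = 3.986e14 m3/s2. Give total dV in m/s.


V1 = sqrt(mu/r1) = 7645.54 m/s
dV1 = V1*(sqrt(2*r2/(r1+r2)) - 1) = 2362.46 m/s
V2 = sqrt(mu/r2) = 3126.44 m/s
dV2 = V2*(1 - sqrt(2*r1/(r1+r2))) = 1452.92 m/s
Total dV = 3815 m/s

3815 m/s


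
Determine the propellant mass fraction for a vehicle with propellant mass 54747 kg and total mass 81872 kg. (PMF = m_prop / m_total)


PMF = 54747 / 81872 = 0.669

0.669


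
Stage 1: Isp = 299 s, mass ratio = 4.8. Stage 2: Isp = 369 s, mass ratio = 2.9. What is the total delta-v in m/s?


dV1 = 299 * 9.81 * ln(4.8) = 4601.0 m/s
dV2 = 369 * 9.81 * ln(2.9) = 3854.1 m/s
Total dV = 4601.0 + 3854.1 = 8455.1 m/s ~ 8455 m/s

8455 m/s


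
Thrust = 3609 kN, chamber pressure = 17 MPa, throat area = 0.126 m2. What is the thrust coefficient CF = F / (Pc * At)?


CF = 3609000 / (17e6 * 0.126) = 1.68

1.68


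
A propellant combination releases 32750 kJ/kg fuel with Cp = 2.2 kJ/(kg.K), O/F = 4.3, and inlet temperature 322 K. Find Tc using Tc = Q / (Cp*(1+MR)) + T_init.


Tc = 32750 / (2.2 * (1 + 4.3)) + 322 = 3131 K

3131 K


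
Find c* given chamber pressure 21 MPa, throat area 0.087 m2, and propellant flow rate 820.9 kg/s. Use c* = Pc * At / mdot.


c* = 21e6 * 0.087 / 820.9 = 2226 m/s

2226 m/s


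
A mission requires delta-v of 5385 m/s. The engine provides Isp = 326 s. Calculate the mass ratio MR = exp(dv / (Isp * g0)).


Ve = 326 * 9.81 = 3198.06 m/s
MR = exp(5385 / 3198.06) = 5.386

5.386


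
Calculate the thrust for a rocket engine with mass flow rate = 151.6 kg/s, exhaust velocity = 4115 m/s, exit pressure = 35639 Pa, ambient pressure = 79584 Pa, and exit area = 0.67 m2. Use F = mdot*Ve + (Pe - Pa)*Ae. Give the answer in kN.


F = 151.6 * 4115 + (35639 - 79584) * 0.67 = 594391.0 N = 594.4 kN

594.4 kN


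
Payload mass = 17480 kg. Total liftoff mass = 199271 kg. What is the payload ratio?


PR = 17480 / 199271 = 0.0877

0.0877


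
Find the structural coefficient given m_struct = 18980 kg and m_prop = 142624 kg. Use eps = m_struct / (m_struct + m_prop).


eps = 18980 / (18980 + 142624) = 0.1174

0.1174


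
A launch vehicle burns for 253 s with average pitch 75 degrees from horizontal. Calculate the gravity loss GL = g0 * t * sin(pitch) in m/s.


GL = 9.81 * 253 * sin(75 deg) = 2397 m/s

2397 m/s


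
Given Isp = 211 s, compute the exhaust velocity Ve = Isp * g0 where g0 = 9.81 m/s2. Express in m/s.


Ve = Isp * g0 = 211 * 9.81 = 2069.9 m/s

2069.9 m/s


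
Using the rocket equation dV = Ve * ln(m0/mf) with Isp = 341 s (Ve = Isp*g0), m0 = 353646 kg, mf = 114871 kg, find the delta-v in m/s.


Ve = 341 * 9.81 = 3345.21 m/s
dV = 3345.21 * ln(353646/114871) = 3762 m/s

3762 m/s


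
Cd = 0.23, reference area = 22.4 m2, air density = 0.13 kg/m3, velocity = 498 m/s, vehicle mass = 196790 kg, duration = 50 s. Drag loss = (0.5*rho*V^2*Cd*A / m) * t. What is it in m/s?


D = 0.5 * 0.13 * 498^2 * 0.23 * 22.4 = 83051.58 N
a = 83051.58 / 196790 = 0.422 m/s2
dV = 0.422 * 50 = 21.1 m/s

21.1 m/s


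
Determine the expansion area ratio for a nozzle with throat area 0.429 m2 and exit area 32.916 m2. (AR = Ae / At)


AR = 32.916 / 0.429 = 76.7

76.7


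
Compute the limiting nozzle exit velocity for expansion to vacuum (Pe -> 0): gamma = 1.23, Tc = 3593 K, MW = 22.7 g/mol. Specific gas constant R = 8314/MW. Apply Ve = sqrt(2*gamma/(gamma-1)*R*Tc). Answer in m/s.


R = 8314 / 22.7 = 366.26 J/(kg.K)
Ve = sqrt(2 * 1.23 / (1.23 - 1) * 366.26 * 3593) = 3752 m/s

3752 m/s


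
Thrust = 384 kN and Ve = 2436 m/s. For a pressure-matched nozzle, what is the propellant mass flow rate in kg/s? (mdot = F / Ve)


mdot = F / Ve = 384000 / 2436 = 157.6 kg/s

157.6 kg/s


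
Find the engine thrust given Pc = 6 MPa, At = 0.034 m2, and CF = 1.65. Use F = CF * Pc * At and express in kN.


F = 1.65 * 6e6 * 0.034 = 336600.0 N = 336.6 kN

336.6 kN


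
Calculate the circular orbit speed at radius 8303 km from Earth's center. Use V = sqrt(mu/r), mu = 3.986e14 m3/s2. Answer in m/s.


V = sqrt(3.986e14 / 8303000) = 6929 m/s

6929 m/s


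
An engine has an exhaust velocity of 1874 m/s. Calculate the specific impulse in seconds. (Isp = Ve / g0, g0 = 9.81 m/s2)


Isp = Ve / g0 = 1874 / 9.81 = 191.0 s

191.0 s


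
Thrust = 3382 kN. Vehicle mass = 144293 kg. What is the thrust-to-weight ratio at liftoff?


TWR = 3382000 / (144293 * 9.81) = 2.39

2.39


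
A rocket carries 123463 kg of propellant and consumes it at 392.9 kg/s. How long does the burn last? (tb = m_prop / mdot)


tb = 123463 / 392.9 = 314.2 s

314.2 s


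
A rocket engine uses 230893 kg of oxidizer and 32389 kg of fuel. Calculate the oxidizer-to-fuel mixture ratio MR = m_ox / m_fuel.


MR = 230893 / 32389 = 7.13

7.13


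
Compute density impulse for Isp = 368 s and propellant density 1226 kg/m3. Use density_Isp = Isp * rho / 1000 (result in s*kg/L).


rho*Isp = 368 * 1226 / 1000 = 451 s*kg/L

451 s*kg/L


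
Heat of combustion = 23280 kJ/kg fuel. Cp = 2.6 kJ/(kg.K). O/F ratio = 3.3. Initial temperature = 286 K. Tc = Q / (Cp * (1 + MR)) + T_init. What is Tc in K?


Tc = 23280 / (2.6 * (1 + 3.3)) + 286 = 2368 K

2368 K


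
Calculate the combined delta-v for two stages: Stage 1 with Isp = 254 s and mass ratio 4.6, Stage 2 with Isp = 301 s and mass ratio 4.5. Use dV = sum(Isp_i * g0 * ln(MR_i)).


dV1 = 254 * 9.81 * ln(4.6) = 3802.5 m/s
dV2 = 301 * 9.81 * ln(4.5) = 4441.3 m/s
Total dV = 3802.5 + 4441.3 = 8243.8 m/s ~ 8244 m/s

8244 m/s


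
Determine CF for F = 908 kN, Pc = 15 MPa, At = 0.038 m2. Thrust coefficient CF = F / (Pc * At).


CF = 908000 / (15e6 * 0.038) = 1.59

1.59


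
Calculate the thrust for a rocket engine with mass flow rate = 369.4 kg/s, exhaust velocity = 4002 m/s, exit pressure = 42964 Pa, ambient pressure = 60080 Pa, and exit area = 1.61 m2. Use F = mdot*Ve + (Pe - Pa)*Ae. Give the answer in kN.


F = 369.4 * 4002 + (42964 - 60080) * 1.61 = 1.4508e+06 N = 1450.8 kN

1450.8 kN


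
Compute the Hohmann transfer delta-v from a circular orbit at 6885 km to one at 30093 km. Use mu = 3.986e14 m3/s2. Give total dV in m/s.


V1 = sqrt(mu/r1) = 7608.81 m/s
dV1 = V1*(sqrt(2*r2/(r1+r2)) - 1) = 2098.36 m/s
V2 = sqrt(mu/r2) = 3639.45 m/s
dV2 = V2*(1 - sqrt(2*r1/(r1+r2))) = 1418.54 m/s
Total dV = 3517 m/s

3517 m/s


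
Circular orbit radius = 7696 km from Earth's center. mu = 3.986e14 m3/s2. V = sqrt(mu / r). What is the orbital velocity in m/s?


V = sqrt(3.986e14 / 7696000) = 7197 m/s

7197 m/s


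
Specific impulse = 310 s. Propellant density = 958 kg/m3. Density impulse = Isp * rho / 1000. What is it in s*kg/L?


rho*Isp = 310 * 958 / 1000 = 297 s*kg/L

297 s*kg/L


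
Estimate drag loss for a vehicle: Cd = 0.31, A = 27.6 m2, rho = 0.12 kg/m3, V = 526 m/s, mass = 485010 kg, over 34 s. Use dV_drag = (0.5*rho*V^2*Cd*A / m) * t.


D = 0.5 * 0.12 * 526^2 * 0.31 * 27.6 = 142034.39 N
a = 142034.39 / 485010 = 0.2928 m/s2
dV = 0.2928 * 34 = 10.0 m/s

10.0 m/s


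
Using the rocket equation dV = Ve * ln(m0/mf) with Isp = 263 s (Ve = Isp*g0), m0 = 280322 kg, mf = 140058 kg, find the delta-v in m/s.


Ve = 263 * 9.81 = 2580.03 m/s
dV = 2580.03 * ln(280322/140058) = 1790 m/s

1790 m/s


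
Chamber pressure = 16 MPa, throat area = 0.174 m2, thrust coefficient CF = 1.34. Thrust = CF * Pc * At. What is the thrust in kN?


F = 1.34 * 16e6 * 0.174 = 3.7306e+06 N = 3730.6 kN

3730.6 kN


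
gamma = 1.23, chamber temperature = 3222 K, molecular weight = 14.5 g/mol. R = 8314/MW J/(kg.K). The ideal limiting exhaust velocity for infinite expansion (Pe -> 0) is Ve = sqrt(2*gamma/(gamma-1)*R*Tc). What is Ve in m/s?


R = 8314 / 14.5 = 573.38 J/(kg.K)
Ve = sqrt(2 * 1.23 / (1.23 - 1) * 573.38 * 3222) = 4445 m/s

4445 m/s


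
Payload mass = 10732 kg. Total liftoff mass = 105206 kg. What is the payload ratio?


PR = 10732 / 105206 = 0.102

0.102


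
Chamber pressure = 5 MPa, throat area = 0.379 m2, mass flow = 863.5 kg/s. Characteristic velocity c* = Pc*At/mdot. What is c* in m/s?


c* = 5e6 * 0.379 / 863.5 = 2195 m/s

2195 m/s


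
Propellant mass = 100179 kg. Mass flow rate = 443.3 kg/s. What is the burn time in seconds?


tb = 100179 / 443.3 = 226.0 s

226.0 s


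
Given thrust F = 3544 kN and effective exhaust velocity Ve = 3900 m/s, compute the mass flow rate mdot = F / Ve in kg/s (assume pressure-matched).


mdot = F / Ve = 3544000 / 3900 = 908.7 kg/s

908.7 kg/s


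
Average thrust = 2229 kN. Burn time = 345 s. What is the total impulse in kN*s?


It = 2229 * 345 = 769005 kN*s

769005 kN*s


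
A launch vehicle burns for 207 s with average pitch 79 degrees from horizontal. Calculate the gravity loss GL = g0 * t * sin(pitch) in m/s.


GL = 9.81 * 207 * sin(79 deg) = 1993 m/s

1993 m/s


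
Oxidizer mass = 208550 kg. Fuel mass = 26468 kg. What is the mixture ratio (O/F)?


MR = 208550 / 26468 = 7.88

7.88


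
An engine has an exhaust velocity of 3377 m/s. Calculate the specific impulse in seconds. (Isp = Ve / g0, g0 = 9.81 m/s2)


Isp = Ve / g0 = 3377 / 9.81 = 344.2 s

344.2 s


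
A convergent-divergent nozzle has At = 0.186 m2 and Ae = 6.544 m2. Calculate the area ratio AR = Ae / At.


AR = 6.544 / 0.186 = 35.2

35.2


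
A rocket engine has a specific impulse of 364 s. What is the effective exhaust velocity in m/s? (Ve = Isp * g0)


Ve = Isp * g0 = 364 * 9.81 = 3570.8 m/s

3570.8 m/s


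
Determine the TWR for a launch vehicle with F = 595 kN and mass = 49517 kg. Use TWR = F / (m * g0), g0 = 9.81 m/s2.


TWR = 595000 / (49517 * 9.81) = 1.22

1.22


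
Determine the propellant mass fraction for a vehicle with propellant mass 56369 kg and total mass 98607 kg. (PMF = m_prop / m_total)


PMF = 56369 / 98607 = 0.572

0.572


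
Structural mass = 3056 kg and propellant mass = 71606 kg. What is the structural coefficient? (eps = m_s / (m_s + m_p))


eps = 3056 / (3056 + 71606) = 0.0409

0.0409


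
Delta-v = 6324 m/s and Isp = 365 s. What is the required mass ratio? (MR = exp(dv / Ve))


Ve = 365 * 9.81 = 3580.65 m/s
MR = exp(6324 / 3580.65) = 5.848

5.848


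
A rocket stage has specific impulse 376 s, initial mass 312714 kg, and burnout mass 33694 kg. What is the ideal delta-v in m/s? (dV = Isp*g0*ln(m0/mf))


Ve = 376 * 9.81 = 3688.56 m/s
dV = 3688.56 * ln(312714/33694) = 8218 m/s

8218 m/s


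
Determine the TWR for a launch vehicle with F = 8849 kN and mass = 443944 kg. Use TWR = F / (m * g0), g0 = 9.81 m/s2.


TWR = 8849000 / (443944 * 9.81) = 2.03

2.03


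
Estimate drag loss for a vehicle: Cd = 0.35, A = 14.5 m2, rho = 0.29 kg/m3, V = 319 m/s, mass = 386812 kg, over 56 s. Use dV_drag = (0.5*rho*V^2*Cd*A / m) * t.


D = 0.5 * 0.29 * 319^2 * 0.35 * 14.5 = 74883.38 N
a = 74883.38 / 386812 = 0.1936 m/s2
dV = 0.1936 * 56 = 10.8 m/s

10.8 m/s


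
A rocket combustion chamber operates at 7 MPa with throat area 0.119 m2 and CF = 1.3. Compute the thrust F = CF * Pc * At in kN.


F = 1.3 * 7e6 * 0.119 = 1.0829e+06 N = 1082.9 kN

1082.9 kN


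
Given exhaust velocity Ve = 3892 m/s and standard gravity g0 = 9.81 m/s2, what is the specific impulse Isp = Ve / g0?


Isp = Ve / g0 = 3892 / 9.81 = 396.7 s

396.7 s


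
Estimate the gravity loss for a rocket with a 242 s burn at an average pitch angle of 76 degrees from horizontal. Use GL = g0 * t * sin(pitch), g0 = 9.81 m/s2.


GL = 9.81 * 242 * sin(76 deg) = 2304 m/s

2304 m/s


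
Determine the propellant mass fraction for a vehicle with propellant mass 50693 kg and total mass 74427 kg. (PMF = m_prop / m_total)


PMF = 50693 / 74427 = 0.681

0.681


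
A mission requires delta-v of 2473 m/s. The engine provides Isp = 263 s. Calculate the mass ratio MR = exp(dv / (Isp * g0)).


Ve = 263 * 9.81 = 2580.03 m/s
MR = exp(2473 / 2580.03) = 2.608

2.608


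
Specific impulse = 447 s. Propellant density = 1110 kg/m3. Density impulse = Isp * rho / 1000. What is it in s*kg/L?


rho*Isp = 447 * 1110 / 1000 = 496 s*kg/L

496 s*kg/L


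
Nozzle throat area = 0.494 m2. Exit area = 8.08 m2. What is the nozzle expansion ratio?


AR = 8.08 / 0.494 = 16.4

16.4


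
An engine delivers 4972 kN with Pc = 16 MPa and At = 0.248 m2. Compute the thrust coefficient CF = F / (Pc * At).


CF = 4972000 / (16e6 * 0.248) = 1.25

1.25


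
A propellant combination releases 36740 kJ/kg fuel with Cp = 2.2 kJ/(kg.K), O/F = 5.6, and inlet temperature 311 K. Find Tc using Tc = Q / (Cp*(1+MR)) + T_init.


Tc = 36740 / (2.2 * (1 + 5.6)) + 311 = 2841 K

2841 K


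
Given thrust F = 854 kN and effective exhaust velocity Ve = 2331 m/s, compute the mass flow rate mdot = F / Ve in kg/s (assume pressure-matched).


mdot = F / Ve = 854000 / 2331 = 366.4 kg/s

366.4 kg/s


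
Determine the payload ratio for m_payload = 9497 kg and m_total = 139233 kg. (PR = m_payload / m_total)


PR = 9497 / 139233 = 0.0682

0.0682


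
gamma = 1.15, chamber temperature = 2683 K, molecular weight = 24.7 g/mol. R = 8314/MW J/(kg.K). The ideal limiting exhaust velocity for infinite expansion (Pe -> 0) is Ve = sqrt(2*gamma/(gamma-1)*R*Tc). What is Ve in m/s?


R = 8314 / 24.7 = 336.6 J/(kg.K)
Ve = sqrt(2 * 1.15 / (1.15 - 1) * 336.6 * 2683) = 3721 m/s

3721 m/s


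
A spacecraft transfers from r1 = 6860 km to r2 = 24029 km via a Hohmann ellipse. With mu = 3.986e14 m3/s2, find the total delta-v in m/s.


V1 = sqrt(mu/r1) = 7622.66 m/s
dV1 = V1*(sqrt(2*r2/(r1+r2)) - 1) = 1885.3 m/s
V2 = sqrt(mu/r2) = 4072.87 m/s
dV2 = V2*(1 - sqrt(2*r1/(r1+r2))) = 1358.46 m/s
Total dV = 3244 m/s

3244 m/s


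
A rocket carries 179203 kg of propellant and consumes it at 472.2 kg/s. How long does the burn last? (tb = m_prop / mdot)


tb = 179203 / 472.2 = 379.5 s

379.5 s


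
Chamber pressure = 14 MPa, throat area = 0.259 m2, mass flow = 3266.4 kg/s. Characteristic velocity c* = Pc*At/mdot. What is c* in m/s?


c* = 14e6 * 0.259 / 3266.4 = 1110 m/s

1110 m/s


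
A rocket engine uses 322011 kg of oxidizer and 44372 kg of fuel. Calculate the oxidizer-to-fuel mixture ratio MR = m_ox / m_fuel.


MR = 322011 / 44372 = 7.26

7.26


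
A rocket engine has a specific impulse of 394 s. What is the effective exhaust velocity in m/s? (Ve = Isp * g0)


Ve = Isp * g0 = 394 * 9.81 = 3865.1 m/s

3865.1 m/s


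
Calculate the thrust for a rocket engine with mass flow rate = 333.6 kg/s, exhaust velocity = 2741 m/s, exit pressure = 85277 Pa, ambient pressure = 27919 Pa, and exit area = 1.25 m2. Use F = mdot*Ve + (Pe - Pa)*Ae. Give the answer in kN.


F = 333.6 * 2741 + (85277 - 27919) * 1.25 = 986095.0 N = 986.1 kN

986.1 kN


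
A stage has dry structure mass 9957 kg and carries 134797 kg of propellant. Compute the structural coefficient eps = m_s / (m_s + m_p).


eps = 9957 / (9957 + 134797) = 0.0688

0.0688


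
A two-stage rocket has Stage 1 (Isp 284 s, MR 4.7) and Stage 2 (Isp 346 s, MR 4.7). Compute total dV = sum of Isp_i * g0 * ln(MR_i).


dV1 = 284 * 9.81 * ln(4.7) = 4311.6 m/s
dV2 = 346 * 9.81 * ln(4.7) = 5252.8 m/s
Total dV = 4311.6 + 5252.8 = 9564.4 m/s ~ 9564 m/s

9564 m/s


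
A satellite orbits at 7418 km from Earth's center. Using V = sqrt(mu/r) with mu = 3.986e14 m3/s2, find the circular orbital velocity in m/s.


V = sqrt(3.986e14 / 7418000) = 7330 m/s

7330 m/s


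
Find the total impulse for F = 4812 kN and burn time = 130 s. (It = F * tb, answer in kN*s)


It = 4812 * 130 = 625560 kN*s

625560 kN*s


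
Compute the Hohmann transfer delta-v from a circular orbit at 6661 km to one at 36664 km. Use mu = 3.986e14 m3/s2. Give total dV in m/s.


V1 = sqrt(mu/r1) = 7735.69 m/s
dV1 = V1*(sqrt(2*r2/(r1+r2)) - 1) = 2328.17 m/s
V2 = sqrt(mu/r2) = 3297.23 m/s
dV2 = V2*(1 - sqrt(2*r1/(r1+r2))) = 1468.86 m/s
Total dV = 3797 m/s

3797 m/s


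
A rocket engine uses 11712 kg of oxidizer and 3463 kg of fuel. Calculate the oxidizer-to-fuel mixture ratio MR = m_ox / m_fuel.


MR = 11712 / 3463 = 3.38

3.38


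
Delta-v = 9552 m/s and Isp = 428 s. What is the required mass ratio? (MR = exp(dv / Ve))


Ve = 428 * 9.81 = 4198.68 m/s
MR = exp(9552 / 4198.68) = 9.728

9.728


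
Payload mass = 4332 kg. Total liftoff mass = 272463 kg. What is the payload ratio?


PR = 4332 / 272463 = 0.0159

0.0159


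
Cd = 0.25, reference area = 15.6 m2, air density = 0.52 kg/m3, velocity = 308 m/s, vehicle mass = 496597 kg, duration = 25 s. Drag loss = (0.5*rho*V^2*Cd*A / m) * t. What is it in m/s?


D = 0.5 * 0.52 * 308^2 * 0.25 * 15.6 = 96192.1 N
a = 96192.1 / 496597 = 0.1937 m/s2
dV = 0.1937 * 25 = 4.8 m/s

4.8 m/s


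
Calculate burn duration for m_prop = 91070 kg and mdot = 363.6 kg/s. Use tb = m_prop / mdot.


tb = 91070 / 363.6 = 250.5 s

250.5 s


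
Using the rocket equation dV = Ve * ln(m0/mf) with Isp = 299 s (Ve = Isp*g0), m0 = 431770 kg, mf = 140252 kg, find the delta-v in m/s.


Ve = 299 * 9.81 = 2933.19 m/s
dV = 2933.19 * ln(431770/140252) = 3298 m/s

3298 m/s


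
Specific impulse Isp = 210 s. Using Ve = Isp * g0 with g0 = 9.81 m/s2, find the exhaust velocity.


Ve = Isp * g0 = 210 * 9.81 = 2060.1 m/s

2060.1 m/s


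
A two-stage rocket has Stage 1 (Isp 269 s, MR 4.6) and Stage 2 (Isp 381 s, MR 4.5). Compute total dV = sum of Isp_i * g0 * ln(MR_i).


dV1 = 269 * 9.81 * ln(4.6) = 4027.1 m/s
dV2 = 381 * 9.81 * ln(4.5) = 5621.7 m/s
Total dV = 4027.1 + 5621.7 = 9648.8 m/s ~ 9649 m/s

9649 m/s


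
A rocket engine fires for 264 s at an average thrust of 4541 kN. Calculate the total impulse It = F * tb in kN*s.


It = 4541 * 264 = 1198824 kN*s

1198824 kN*s


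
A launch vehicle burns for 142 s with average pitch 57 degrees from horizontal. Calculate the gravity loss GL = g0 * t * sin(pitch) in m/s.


GL = 9.81 * 142 * sin(57 deg) = 1168 m/s

1168 m/s


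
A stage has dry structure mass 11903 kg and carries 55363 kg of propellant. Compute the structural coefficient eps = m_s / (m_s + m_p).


eps = 11903 / (11903 + 55363) = 0.177

0.177


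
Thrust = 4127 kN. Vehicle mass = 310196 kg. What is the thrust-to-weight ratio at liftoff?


TWR = 4127000 / (310196 * 9.81) = 1.36

1.36


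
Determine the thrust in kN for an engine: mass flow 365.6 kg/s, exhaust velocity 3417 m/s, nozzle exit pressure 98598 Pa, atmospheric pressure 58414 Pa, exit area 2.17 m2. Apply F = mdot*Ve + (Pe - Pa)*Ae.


F = 365.6 * 3417 + (98598 - 58414) * 2.17 = 1.3365e+06 N = 1336.5 kN

1336.5 kN


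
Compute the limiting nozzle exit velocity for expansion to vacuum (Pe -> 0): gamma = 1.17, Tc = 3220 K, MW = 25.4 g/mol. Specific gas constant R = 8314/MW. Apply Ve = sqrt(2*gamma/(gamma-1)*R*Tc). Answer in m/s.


R = 8314 / 25.4 = 327.32 J/(kg.K)
Ve = sqrt(2 * 1.17 / (1.17 - 1) * 327.32 * 3220) = 3809 m/s

3809 m/s


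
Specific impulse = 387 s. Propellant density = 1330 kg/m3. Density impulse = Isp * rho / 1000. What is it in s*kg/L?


rho*Isp = 387 * 1330 / 1000 = 515 s*kg/L

515 s*kg/L


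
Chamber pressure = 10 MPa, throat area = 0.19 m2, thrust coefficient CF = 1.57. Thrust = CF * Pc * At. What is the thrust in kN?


F = 1.57 * 10e6 * 0.19 = 2.9830e+06 N = 2983.0 kN

2983.0 kN


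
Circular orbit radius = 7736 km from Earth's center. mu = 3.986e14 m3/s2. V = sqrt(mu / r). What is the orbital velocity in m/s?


V = sqrt(3.986e14 / 7736000) = 7178 m/s

7178 m/s


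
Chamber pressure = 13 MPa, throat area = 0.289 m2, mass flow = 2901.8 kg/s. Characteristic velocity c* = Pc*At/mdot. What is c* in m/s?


c* = 13e6 * 0.289 / 2901.8 = 1295 m/s

1295 m/s


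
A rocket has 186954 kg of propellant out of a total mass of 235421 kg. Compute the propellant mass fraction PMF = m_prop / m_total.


PMF = 186954 / 235421 = 0.794

0.794


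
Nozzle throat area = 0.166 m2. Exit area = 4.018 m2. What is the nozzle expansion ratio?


AR = 4.018 / 0.166 = 24.2

24.2


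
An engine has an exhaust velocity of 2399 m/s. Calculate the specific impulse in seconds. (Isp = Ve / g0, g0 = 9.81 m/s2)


Isp = Ve / g0 = 2399 / 9.81 = 244.5 s

244.5 s


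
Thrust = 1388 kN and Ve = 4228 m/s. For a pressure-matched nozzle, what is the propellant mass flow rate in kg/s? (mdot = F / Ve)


mdot = F / Ve = 1388000 / 4228 = 328.3 kg/s

328.3 kg/s


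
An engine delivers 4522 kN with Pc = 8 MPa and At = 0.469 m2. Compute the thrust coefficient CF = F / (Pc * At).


CF = 4522000 / (8e6 * 0.469) = 1.21

1.21


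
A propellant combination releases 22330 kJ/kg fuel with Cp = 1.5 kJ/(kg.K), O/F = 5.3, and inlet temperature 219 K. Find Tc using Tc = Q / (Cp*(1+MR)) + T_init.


Tc = 22330 / (1.5 * (1 + 5.3)) + 219 = 2582 K

2582 K


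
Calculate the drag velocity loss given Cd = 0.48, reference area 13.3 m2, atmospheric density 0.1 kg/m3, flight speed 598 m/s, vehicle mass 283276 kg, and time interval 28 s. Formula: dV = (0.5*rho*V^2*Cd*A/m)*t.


D = 0.5 * 0.1 * 598^2 * 0.48 * 13.3 = 114147.2 N
a = 114147.2 / 283276 = 0.403 m/s2
dV = 0.403 * 28 = 11.3 m/s

11.3 m/s


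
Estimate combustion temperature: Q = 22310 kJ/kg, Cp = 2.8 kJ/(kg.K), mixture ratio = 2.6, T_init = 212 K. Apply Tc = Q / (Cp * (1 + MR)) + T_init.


Tc = 22310 / (2.8 * (1 + 2.6)) + 212 = 2425 K

2425 K


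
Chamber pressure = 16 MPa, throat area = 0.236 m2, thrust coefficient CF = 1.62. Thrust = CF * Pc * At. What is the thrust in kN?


F = 1.62 * 16e6 * 0.236 = 6.1171e+06 N = 6117.1 kN

6117.1 kN


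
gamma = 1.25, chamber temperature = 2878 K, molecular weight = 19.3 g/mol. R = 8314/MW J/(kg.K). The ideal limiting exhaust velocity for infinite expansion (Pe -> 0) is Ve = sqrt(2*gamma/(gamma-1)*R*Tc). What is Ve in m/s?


R = 8314 / 19.3 = 430.78 J/(kg.K)
Ve = sqrt(2 * 1.25 / (1.25 - 1) * 430.78 * 2878) = 3521 m/s

3521 m/s


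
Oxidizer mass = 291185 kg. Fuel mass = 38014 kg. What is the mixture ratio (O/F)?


MR = 291185 / 38014 = 7.66

7.66


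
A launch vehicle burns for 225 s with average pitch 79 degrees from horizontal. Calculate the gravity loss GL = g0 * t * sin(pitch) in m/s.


GL = 9.81 * 225 * sin(79 deg) = 2167 m/s

2167 m/s


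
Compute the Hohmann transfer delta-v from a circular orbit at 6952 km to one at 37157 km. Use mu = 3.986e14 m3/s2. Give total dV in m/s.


V1 = sqrt(mu/r1) = 7572.06 m/s
dV1 = V1*(sqrt(2*r2/(r1+r2)) - 1) = 2256.4 m/s
V2 = sqrt(mu/r2) = 3275.28 m/s
dV2 = V2*(1 - sqrt(2*r1/(r1+r2))) = 1436.39 m/s
Total dV = 3693 m/s

3693 m/s


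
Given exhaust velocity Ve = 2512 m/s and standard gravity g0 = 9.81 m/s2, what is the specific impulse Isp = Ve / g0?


Isp = Ve / g0 = 2512 / 9.81 = 256.1 s

256.1 s


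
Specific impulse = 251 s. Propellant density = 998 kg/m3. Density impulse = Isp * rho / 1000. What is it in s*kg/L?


rho*Isp = 251 * 998 / 1000 = 250 s*kg/L

250 s*kg/L


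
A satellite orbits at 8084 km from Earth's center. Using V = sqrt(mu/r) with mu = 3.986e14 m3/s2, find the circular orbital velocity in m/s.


V = sqrt(3.986e14 / 8084000) = 7022 m/s

7022 m/s


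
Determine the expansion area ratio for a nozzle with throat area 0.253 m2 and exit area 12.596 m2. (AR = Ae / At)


AR = 12.596 / 0.253 = 49.8

49.8


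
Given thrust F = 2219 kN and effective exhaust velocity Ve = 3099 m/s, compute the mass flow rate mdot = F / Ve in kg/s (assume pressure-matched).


mdot = F / Ve = 2219000 / 3099 = 716.0 kg/s

716.0 kg/s


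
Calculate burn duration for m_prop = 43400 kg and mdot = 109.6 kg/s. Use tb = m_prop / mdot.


tb = 43400 / 109.6 = 396.0 s

396.0 s


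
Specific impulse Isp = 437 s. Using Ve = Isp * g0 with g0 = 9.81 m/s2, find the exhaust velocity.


Ve = Isp * g0 = 437 * 9.81 = 4287.0 m/s

4287.0 m/s


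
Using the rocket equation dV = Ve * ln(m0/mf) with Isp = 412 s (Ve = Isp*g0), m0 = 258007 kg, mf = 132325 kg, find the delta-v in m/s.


Ve = 412 * 9.81 = 4041.72 m/s
dV = 4041.72 * ln(258007/132325) = 2699 m/s

2699 m/s


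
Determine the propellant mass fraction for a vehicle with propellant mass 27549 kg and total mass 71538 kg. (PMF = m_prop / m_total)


PMF = 27549 / 71538 = 0.385

0.385


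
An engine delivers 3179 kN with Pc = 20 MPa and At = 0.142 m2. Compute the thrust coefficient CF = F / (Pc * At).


CF = 3179000 / (20e6 * 0.142) = 1.12

1.12


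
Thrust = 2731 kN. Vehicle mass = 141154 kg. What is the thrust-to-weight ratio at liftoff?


TWR = 2731000 / (141154 * 9.81) = 1.97

1.97
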